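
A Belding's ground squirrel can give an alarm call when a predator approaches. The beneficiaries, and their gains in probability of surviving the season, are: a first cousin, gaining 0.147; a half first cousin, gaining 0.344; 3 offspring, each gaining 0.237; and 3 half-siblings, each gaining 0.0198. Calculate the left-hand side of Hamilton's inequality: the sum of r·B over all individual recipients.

0.410225

r to a first cousin = 1/8 (first cousins share one grandparent pair — two paths of length 4: r = 2·(1/2)^4 = 1/8).
r to a half first cousin = 0.0625 (half first cousins share one grandparent — one path of length 4: r = (1/2)^4 = 1/16).
r to an offspring = 0.5 (one parent–offspring link: r = (1/2)^1 = 1/2).
r to a half-sibling = 0.25 (half-sibs share one parent — one path of length 2: r = (1/2)^2 = 1/4).
Summing one r·B term per recipient: 1·0.125·0.147 + 1·0.0625·0.344 + 3·0.5·0.237 + 3·0.25·0.0198 = 0.410225.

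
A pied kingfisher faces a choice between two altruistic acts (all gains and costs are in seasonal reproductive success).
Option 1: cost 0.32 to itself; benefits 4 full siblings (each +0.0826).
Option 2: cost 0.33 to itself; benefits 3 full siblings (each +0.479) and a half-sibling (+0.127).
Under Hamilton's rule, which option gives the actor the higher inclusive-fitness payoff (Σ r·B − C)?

Option 1: r to a full sibling = 0.5.
Option 1: Σ r·B − C = (4·0.5·0.0826) − 0.32 = -0.1548.
Option 2: r to a full sibling = 0.5.
Option 2: r to a half-sibling = 0.25.
Option 2: Σ r·B − C = (3·0.5·0.479 + 1·0.25·0.127) − 0.33 = 0.42025.
Option 2 has the higher net inclusive-fitness payoff.

Option 2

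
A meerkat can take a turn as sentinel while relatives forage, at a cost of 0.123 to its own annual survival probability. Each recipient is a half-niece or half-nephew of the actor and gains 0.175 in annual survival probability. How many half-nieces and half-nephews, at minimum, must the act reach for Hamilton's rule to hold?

r to a half-niece or half-nephew = 0.125 (half-aunt/uncle↔niece/nephew: one path of length 3: r = (1/2)^3 = 1/8).
Hamilton's rule: n·r·B > C  ⇒  n > C/(r·B) = 0.123/(0.125·0.175) = 5.623.
The smallest integer exceeding 5.623 is 6.

6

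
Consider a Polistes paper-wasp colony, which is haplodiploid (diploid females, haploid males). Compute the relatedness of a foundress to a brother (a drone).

Her haploid brother carries none of their father's genes and a random half of their mother's genome; that half matches the maternal half of her own genome with probability 1/2: r = 1/2 · 1/2 = 1/4.

0.25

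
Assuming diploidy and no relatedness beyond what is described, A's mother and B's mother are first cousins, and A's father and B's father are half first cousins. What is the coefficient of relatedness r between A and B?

0.046875

Wright's path rule: contributions from independent ancestry routes add.
A and B are related in two ways: second cousins through their mothers (r = 1/32) and half second cousins through their fathers (r = 1/64).
r = 1/32 + 1/64 = 0.046875.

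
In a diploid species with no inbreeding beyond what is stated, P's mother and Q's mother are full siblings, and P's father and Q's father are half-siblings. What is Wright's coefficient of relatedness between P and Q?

With two independent routes of shared ancestry, r is the sum of the two contributions.
P and Q are related in two ways: first cousins through their mothers (r = 1/8) and half first cousins through their fathers (r = 1/16).
r = 1/8 + 1/16 = 3/16 = 0.1875.

0.1875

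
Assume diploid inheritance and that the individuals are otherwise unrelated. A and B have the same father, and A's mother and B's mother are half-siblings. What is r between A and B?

0.3125

Relatedness sums over independent paths through distinct common ancestors.
A and B are related in two ways: half-sibs through their shared father (r = 1/4) and half first cousins through their mothers (r = 1/16).
r = 1/4 + 1/16 = 0.3125.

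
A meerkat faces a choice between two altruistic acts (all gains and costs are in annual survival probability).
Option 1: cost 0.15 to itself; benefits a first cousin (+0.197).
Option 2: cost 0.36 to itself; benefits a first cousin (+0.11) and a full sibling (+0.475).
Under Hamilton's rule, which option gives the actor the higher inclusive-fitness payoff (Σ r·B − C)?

Option 2

Option 1: r to a first cousin = 0.125.
Option 1: Σ r·B − C = (1·0.125·0.197) − 0.15 = -0.125375.
Option 2: r to a first cousin = 0.125.
Option 2: r to a full sibling = 0.5.
Option 2: Σ r·B − C = (1·0.125·0.11 + 1·0.5·0.475) − 0.36 = -0.10875.
Option 2 has the higher net inclusive-fitness payoff.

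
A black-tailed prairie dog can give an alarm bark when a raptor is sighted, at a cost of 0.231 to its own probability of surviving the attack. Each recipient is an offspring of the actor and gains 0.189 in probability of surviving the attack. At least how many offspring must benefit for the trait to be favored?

r to an offspring = 1/2 (one parent–offspring link: r = (1/2)^1 = 1/2).
Hamilton's rule: n·r·B > C  ⇒  n > C/(r·B) = 0.231/(0.5·0.189) = 2.444.
The smallest integer exceeding 2.444 is 3.

3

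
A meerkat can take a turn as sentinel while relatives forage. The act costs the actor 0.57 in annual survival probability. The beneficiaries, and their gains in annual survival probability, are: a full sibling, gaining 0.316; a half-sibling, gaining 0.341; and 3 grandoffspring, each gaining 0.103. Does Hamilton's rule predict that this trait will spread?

Hamilton's rule: the trait is favored when the sum of r·B over every recipient exceeds the actor's cost C.
r to a full sibling = 1/2 (full sibs share both parents — two paths of length 2: r = 2·(1/2)^2 = 1/2).
r to a half-sibling = 1/4 (half-sibs share one parent — one path of length 2: r = (1/2)^2 = 1/4).
r to a grandoffspring = 0.25 (two parent–offspring links: r = (1/2)^2 = 1/4).
Summing one r·B term per recipient: 1·0.5·0.316 + 1·0.25·0.341 + 3·0.25·0.103 = 0.3205.
0.3205 < 0.57: the indirect benefit is less than the cost.

No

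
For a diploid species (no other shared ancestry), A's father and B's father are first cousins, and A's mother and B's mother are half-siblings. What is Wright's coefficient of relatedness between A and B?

With two independent routes of shared ancestry, r is the sum of the two contributions.
A and B are related in two ways: second cousins through their fathers (r = 1/32) and half first cousins through their mothers (r = 1/16).
r = 1/32 + 1/16 = 3/32 = 0.09375.

0.09375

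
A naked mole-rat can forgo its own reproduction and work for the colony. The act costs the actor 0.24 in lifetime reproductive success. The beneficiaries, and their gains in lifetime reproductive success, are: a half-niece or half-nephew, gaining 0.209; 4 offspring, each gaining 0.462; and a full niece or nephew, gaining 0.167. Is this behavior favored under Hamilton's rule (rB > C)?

Hamilton's rule: the trait is favored when the sum of r·B over every recipient exceeds the actor's cost C.
r to a half-niece or half-nephew = 0.125 (half-aunt/uncle↔niece/nephew: one path of length 3: r = (1/2)^3 = 1/8).
r to an offspring = 1/2 (one parent–offspring link: r = (1/2)^1 = 1/2).
r to a full niece or nephew = 0.25 (full aunt/uncle↔niece/nephew: two paths of length 3 through the shared grandparent pair: r = 2·(1/2)^3 = 1/4).
Summing one r·B term per recipient: 1·0.125·0.209 + 4·0.5·0.462 + 1·0.25·0.167 = 0.991875.
0.991875 > 0.24: the indirect benefit exceeds the cost.

Yes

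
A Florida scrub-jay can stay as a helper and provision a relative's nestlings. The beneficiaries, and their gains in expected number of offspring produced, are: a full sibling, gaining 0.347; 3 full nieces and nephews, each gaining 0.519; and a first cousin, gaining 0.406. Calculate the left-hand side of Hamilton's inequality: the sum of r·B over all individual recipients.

0.6135

r to a full sibling = 0.5 (full sibs share both parents — two paths of length 2: r = 2·(1/2)^2 = 1/2).
r to a full niece or nephew = 0.25 (full aunt/uncle↔niece/nephew: two paths of length 3 through the shared grandparent pair: r = 2·(1/2)^3 = 1/4).
r to a first cousin = 1/8 (first cousins share one grandparent pair — two paths of length 4: r = 2·(1/2)^4 = 1/8).
Summing one r·B term per recipient: 1·0.5·0.347 + 3·0.25·0.519 + 1·0.125·0.406 = 0.6135.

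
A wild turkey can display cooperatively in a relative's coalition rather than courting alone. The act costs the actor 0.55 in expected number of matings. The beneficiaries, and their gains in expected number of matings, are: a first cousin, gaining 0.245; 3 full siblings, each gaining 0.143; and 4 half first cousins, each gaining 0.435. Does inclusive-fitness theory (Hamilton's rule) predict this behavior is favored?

Hamilton's rule: the trait is favored when the sum of r·B over every recipient exceeds the actor's cost C.
r to a first cousin = 0.125 (first cousins share one grandparent pair — two paths of length 4: r = 2·(1/2)^4 = 1/8).
r to a full sibling = 1/2 (full sibs share both parents — two paths of length 2: r = 2·(1/2)^2 = 1/2).
r to a half first cousin = 1/16 (half first cousins share one grandparent — one path of length 4: r = (1/2)^4 = 1/16).
Summing one r·B term per recipient: 1·0.125·0.245 + 3·0.5·0.143 + 4·0.0625·0.435 = 0.353875.
0.353875 < 0.55: the indirect benefit is less than the cost.

No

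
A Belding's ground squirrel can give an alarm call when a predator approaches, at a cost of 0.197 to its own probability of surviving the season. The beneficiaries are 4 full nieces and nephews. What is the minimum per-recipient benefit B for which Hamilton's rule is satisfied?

0.197

r to a full niece or nephew = 1/4 (full aunt/uncle↔niece/nephew: two paths of length 3 through the shared grandparent pair: r = 2·(1/2)^3 = 1/4).
Hamilton's rule with n recipients of equal r: n·r·B > C, so B > C/(n·r) = 0.197/(4·0.25) = 0.197.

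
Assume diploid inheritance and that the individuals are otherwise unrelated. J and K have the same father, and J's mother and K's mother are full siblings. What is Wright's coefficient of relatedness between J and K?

Relatedness sums over independent paths through distinct common ancestors.
J and K are related in two ways: half-sibs through their shared father (r = 1/4) and first cousins through their mothers (r = 1/8).
r = 1/4 + 1/8 = 0.375.

0.375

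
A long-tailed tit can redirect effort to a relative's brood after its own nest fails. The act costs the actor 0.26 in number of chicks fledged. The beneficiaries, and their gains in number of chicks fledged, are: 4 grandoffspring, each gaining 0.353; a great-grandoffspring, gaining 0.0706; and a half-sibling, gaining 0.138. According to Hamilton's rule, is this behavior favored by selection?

Yes

Hamilton's rule: the trait is favored when the sum of r·B over every recipient exceeds the actor's cost C.
r to a grandoffspring = 1/4 (two parent–offspring links: r = (1/2)^2 = 1/4).
r to a great-grandoffspring = 1/8 (three parent–offspring links: r = (1/2)^3 = 1/8).
r to a half-sibling = 1/4 (half-sibs share one parent — one path of length 2: r = (1/2)^2 = 1/4).
Summing one r·B term per recipient: 4·0.25·0.353 + 1·0.125·0.0706 + 1·0.25·0.138 = 0.396325.
0.396325 > 0.26: the indirect benefit exceeds the cost.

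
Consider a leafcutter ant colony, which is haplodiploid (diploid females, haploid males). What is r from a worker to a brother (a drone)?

0.25

Her haploid brother carries none of their father's genes and a random half of their mother's genome; that half matches the maternal half of her own genome with probability 1/2: r = 1/2 · 1/2 = 1/4.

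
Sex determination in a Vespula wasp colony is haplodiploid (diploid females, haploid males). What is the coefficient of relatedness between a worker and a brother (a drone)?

Her haploid brother carries none of their father's genes and a random half of their mother's genome; that half matches the maternal half of her own genome with probability 1/2: r = 1/2 · 1/2 = 1/4.

0.25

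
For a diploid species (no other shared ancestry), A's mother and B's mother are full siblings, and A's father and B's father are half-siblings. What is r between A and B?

With two independent routes of shared ancestry, r is the sum of the two contributions.
A and B are related in two ways: first cousins through their mothers (r = 1/8) and half first cousins through their fathers (r = 1/16).
r = 1/8 + 1/16 = 0.1875.

0.1875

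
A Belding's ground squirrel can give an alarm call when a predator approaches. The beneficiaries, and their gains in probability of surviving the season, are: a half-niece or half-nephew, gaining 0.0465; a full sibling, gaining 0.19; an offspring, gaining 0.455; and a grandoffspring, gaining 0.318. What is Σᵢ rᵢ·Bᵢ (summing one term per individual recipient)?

0.4078125

r to a half-niece or half-nephew = 0.125 (half-aunt/uncle↔niece/nephew: one path of length 3: r = (1/2)^3 = 1/8).
r to a full sibling = 1/2 (full sibs share both parents — two paths of length 2: r = 2·(1/2)^2 = 1/2).
r to an offspring = 0.5 (one parent–offspring link: r = (1/2)^1 = 1/2).
r to a grandoffspring = 0.25 (two parent–offspring links: r = (1/2)^2 = 1/4).
Summing one r·B term per recipient: 1·0.125·0.0465 + 1·0.5·0.19 + 1·0.5·0.455 + 1·0.25·0.318 = 0.4078125.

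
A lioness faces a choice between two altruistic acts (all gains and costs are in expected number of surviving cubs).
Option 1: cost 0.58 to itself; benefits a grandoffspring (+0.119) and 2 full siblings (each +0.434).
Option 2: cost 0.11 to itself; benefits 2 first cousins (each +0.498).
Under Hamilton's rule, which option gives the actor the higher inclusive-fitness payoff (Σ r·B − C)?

Option 2

Option 1: r to a grandoffspring = 0.25.
Option 1: r to a full sibling = 0.5.
Option 1: Σ r·B − C = (1·0.25·0.119 + 2·0.5·0.434) − 0.58 = -0.11625.
Option 2: r to a first cousin = 0.125.
Option 2: Σ r·B − C = (2·0.125·0.498) − 0.11 = 0.0145.
Option 2 has the higher net inclusive-fitness payoff.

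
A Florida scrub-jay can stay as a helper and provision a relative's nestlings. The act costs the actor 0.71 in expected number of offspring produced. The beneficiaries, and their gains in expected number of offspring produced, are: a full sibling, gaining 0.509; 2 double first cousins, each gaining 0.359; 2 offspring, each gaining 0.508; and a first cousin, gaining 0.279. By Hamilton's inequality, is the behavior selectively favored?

Hamilton's rule: the trait is favored when the sum of r·B over every recipient exceeds the actor's cost C.
r to a full sibling = 0.5 (full sibs share both parents — two paths of length 2: r = 2·(1/2)^2 = 1/2).
r to a double first cousin = 1/4 (double first cousins share both grandparent pairs — four paths of length 4: r = 4·(1/2)^4 = 1/4).
r to an offspring = 0.5 (one parent–offspring link: r = (1/2)^1 = 1/2).
r to a first cousin = 1/8 (first cousins share one grandparent pair — two paths of length 4: r = 2·(1/2)^4 = 1/8).
Summing one r·B term per recipient: 1·0.5·0.509 + 2·0.25·0.359 + 2·0.5·0.508 + 1·0.125·0.279 = 0.976875.
0.976875 > 0.71: the indirect benefit exceeds the cost.

Yes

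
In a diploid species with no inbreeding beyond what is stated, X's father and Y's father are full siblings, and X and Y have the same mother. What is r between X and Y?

0.375

Wright's path rule: contributions from independent ancestry routes add.
X and Y are related in two ways: first cousins through their fathers (r = 1/8) and half-sibs through their shared mother (r = 1/4).
r = 1/8 + 1/4 = 0.375.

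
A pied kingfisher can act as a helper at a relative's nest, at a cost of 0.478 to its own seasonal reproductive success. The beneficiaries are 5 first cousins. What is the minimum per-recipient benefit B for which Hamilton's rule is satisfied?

r to a first cousin = 1/8 (first cousins share one grandparent pair — two paths of length 4: r = 2·(1/2)^4 = 1/8).
Hamilton's rule with n recipients of equal r: n·r·B > C, so B > C/(n·r) = 0.478/(5·0.125) = 0.7648.

0.7648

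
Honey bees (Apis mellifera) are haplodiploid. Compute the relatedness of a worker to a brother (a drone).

0.25

Her haploid brother carries none of their father's genes and a random half of their mother's genome; that half matches the maternal half of her own genome with probability 1/2: r = 1/2 · 1/2 = 1/4.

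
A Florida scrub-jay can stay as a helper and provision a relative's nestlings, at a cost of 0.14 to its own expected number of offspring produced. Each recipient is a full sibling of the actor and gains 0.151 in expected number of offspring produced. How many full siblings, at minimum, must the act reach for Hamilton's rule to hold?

r to a full sibling = 0.5 (full sibs share both parents — two paths of length 2: r = 2·(1/2)^2 = 1/2).
Hamilton's rule: n·r·B > C  ⇒  n > C/(r·B) = 0.14/(0.5·0.151) = 1.854.
The smallest integer exceeding 1.854 is 2.

2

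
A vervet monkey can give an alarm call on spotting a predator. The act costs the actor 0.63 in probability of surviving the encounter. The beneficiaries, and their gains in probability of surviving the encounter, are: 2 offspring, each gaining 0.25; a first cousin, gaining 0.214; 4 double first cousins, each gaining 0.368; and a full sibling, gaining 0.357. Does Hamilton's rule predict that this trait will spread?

Hamilton's rule: the trait is favored when the sum of r·B over every recipient exceeds the actor's cost C.
r to an offspring = 1/2 (one parent–offspring link: r = (1/2)^1 = 1/2).
r to a first cousin = 0.125 (first cousins share one grandparent pair — two paths of length 4: r = 2·(1/2)^4 = 1/8).
r to a double first cousin = 0.25 (double first cousins share both grandparent pairs — four paths of length 4: r = 4·(1/2)^4 = 1/4).
r to a full sibling = 1/2 (full sibs share both parents — two paths of length 2: r = 2·(1/2)^2 = 1/2).
Summing one r·B term per recipient: 2·0.5·0.25 + 1·0.125·0.214 + 4·0.25·0.368 + 1·0.5·0.357 = 0.82325.
0.82325 > 0.63: the indirect benefit exceeds the cost.

Yes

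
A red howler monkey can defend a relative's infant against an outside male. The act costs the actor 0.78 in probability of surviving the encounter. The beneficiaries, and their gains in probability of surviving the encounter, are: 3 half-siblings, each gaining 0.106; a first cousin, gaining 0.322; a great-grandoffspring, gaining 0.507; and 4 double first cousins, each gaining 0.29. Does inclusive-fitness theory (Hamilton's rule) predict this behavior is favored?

Hamilton's rule: the trait is favored when the sum of r·B over every recipient exceeds the actor's cost C.
r to a half-sibling = 1/4 (half-sibs share one parent — one path of length 2: r = (1/2)^2 = 1/4).
r to a first cousin = 0.125 (first cousins share one grandparent pair — two paths of length 4: r = 2·(1/2)^4 = 1/8).
r to a great-grandoffspring = 1/8 (three parent–offspring links: r = (1/2)^3 = 1/8).
r to a double first cousin = 0.25 (double first cousins share both grandparent pairs — four paths of length 4: r = 4·(1/2)^4 = 1/4).
Summing one r·B term per recipient: 3·0.25·0.106 + 1·0.125·0.322 + 1·0.125·0.507 + 4·0.25·0.29 = 0.473125.
0.473125 < 0.78: the indirect benefit is less than the cost.

No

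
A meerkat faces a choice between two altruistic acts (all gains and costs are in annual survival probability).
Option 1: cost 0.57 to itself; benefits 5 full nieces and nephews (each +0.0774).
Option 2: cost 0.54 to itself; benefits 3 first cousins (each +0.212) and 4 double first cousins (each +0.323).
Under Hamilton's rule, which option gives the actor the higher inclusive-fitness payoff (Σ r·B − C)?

Option 1: r to a full niece or nephew = 0.25.
Option 1: Σ r·B − C = (5·0.25·0.0774) − 0.57 = -0.47325.
Option 2: r to a first cousin = 0.125.
Option 2: r to a double first cousin = 0.25.
Option 2: Σ r·B − C = (3·0.125·0.212 + 4·0.25·0.323) − 0.54 = -0.1375.
Option 2 has the higher net inclusive-fitness payoff.

Option 2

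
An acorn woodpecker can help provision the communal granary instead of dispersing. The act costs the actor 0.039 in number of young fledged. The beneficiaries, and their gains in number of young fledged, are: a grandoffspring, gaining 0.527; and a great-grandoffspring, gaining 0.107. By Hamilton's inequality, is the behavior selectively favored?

Yes

Hamilton's rule: the trait is favored when the sum of r·B over every recipient exceeds the actor's cost C.
r to a grandoffspring = 0.25 (two parent–offspring links: r = (1/2)^2 = 1/4).
r to a great-grandoffspring = 0.125 (three parent–offspring links: r = (1/2)^3 = 1/8).
Summing one r·B term per recipient: 1·0.25·0.527 + 1·0.125·0.107 = 0.145125.
0.145125 > 0.039: the indirect benefit exceeds the cost.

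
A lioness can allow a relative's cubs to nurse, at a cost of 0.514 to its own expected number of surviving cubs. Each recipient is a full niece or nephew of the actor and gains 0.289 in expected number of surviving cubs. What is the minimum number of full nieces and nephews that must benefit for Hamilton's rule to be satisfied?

r to a full niece or nephew = 1/4 (full aunt/uncle↔niece/nephew: two paths of length 3 through the shared grandparent pair: r = 2·(1/2)^3 = 1/4).
Hamilton's rule: n·r·B > C  ⇒  n > C/(r·B) = 0.514/(0.25·0.289) = 7.114.
The smallest integer exceeding 7.114 is 8.

8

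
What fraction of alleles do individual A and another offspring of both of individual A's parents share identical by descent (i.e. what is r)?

0.5

Each parent–offspring link contributes a factor of 1/2, and independent paths through distinct common ancestors add.
Full sibs share both parents — two paths of length 2: r = 2·(1/2)^2 = 1/2.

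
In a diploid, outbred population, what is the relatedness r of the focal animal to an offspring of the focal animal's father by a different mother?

0.25

Each parent–offspring link contributes a factor of 1/2, and independent paths through distinct common ancestors add.
Half-sibs share one parent — one path of length 2: r = (1/2)^2 = 1/4.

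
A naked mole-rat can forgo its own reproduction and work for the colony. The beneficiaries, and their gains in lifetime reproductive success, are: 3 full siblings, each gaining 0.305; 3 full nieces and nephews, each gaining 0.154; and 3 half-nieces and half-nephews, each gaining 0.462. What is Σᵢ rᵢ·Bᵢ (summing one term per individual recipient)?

r to a full sibling = 0.5 (full sibs share both parents — two paths of length 2: r = 2·(1/2)^2 = 1/2).
r to a full niece or nephew = 1/4 (full aunt/uncle↔niece/nephew: two paths of length 3 through the shared grandparent pair: r = 2·(1/2)^3 = 1/4).
r to a half-niece or half-nephew = 1/8 (half-aunt/uncle↔niece/nephew: one path of length 3: r = (1/2)^3 = 1/8).
Summing one r·B term per recipient: 3·0.5·0.305 + 3·0.25·0.154 + 3·0.125·0.462 = 0.74625.

0.74625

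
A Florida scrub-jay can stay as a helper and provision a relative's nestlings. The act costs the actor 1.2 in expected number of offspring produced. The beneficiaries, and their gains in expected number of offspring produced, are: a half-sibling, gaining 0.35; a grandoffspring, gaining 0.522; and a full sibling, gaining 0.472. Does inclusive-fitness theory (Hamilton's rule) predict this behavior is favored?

Hamilton's rule: the trait is favored when the sum of r·B over every recipient exceeds the actor's cost C.
r to a half-sibling = 1/4 (half-sibs share one parent — one path of length 2: r = (1/2)^2 = 1/4).
r to a grandoffspring = 0.25 (two parent–offspring links: r = (1/2)^2 = 1/4).
r to a full sibling = 1/2 (full sibs share both parents — two paths of length 2: r = 2·(1/2)^2 = 1/2).
Summing one r·B term per recipient: 1·0.25·0.35 + 1·0.25·0.522 + 1·0.5·0.472 = 0.454.
0.454 < 1.2: the indirect benefit is less than the cost.

No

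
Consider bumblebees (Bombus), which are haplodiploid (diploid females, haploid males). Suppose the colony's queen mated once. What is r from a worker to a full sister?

0.75

Haplodiploid full sisters inherit their father's entire haploid genome identically (contributing 1/2) and on average half of their mother's contribution (1/2 · 1/2 = 1/4); r = 1/2 + 1/4 = 3/4.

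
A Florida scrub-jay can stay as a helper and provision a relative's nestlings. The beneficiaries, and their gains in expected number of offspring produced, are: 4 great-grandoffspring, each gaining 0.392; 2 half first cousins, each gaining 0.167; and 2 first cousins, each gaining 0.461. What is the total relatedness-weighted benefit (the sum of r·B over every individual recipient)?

r to a great-grandoffspring = 0.125 (three parent–offspring links: r = (1/2)^3 = 1/8).
r to a half first cousin = 0.0625 (half first cousins share one grandparent — one path of length 4: r = (1/2)^4 = 1/16).
r to a first cousin = 0.125 (first cousins share one grandparent pair — two paths of length 4: r = 2·(1/2)^4 = 1/8).
Summing one r·B term per recipient: 4·0.125·0.392 + 2·0.0625·0.167 + 2·0.125·0.461 = 0.332125.

0.332125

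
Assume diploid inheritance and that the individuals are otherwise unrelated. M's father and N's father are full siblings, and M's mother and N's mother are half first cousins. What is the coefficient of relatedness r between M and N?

0.140625

With two independent routes of shared ancestry, r is the sum of the two contributions.
M and N are related in two ways: first cousins through their fathers (r = 1/8) and half second cousins through their mothers (r = 1/64).
r = 1/8 + 1/64 = 9/64 = 0.140625.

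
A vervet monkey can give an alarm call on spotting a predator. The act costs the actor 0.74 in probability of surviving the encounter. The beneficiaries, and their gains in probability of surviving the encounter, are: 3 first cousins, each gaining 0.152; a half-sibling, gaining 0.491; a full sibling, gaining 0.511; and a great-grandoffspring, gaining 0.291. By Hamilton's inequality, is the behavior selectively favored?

No

Hamilton's rule: the trait is favored when the sum of r·B over every recipient exceeds the actor's cost C.
r to a first cousin = 1/8 (first cousins share one grandparent pair — two paths of length 4: r = 2·(1/2)^4 = 1/8).
r to a half-sibling = 1/4 (half-sibs share one parent — one path of length 2: r = (1/2)^2 = 1/4).
r to a full sibling = 0.5 (full sibs share both parents — two paths of length 2: r = 2·(1/2)^2 = 1/2).
r to a great-grandoffspring = 1/8 (three parent–offspring links: r = (1/2)^3 = 1/8).
Summing one r·B term per recipient: 3·0.125·0.152 + 1·0.25·0.491 + 1·0.5·0.511 + 1·0.125·0.291 = 0.471625.
0.471625 < 0.74: the indirect benefit is less than the cost.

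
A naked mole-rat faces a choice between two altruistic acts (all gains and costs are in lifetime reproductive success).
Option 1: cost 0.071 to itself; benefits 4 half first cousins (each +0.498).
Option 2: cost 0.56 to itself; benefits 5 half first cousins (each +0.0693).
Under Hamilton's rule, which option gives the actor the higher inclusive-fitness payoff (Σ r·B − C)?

Option 1: r to a half first cousin = 0.0625.
Option 1: Σ r·B − C = (4·0.0625·0.498) − 0.071 = 0.0535.
Option 2: r to a half first cousin = 0.0625.
Option 2: Σ r·B − C = (5·0.0625·0.0693) − 0.56 = -0.53834375.
Option 1 has the higher net inclusive-fitness payoff.

Option 1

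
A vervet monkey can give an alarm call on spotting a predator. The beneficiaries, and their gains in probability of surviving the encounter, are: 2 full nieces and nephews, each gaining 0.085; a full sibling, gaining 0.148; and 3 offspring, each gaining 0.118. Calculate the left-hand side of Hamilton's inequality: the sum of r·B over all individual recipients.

0.2935

r to a full niece or nephew = 1/4 (full aunt/uncle↔niece/nephew: two paths of length 3 through the shared grandparent pair: r = 2·(1/2)^3 = 1/4).
r to a full sibling = 1/2 (full sibs share both parents — two paths of length 2: r = 2·(1/2)^2 = 1/2).
r to an offspring = 0.5 (one parent–offspring link: r = (1/2)^1 = 1/2).
Summing one r·B term per recipient: 2·0.25·0.085 + 1·0.5·0.148 + 3·0.5·0.118 = 0.2935.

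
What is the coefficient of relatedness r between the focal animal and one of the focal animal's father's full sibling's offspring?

Each parent–offspring link contributes a factor of 1/2, and independent paths through distinct common ancestors add.
First cousins share one grandparent pair — two paths of length 4: r = 2·(1/2)^4 = 1/8.

0.125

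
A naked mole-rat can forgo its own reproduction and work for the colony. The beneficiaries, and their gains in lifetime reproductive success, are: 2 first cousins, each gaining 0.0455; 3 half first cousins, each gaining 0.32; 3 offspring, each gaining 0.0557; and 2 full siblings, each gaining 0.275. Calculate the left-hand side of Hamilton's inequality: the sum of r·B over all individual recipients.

r to a first cousin = 1/8 (first cousins share one grandparent pair — two paths of length 4: r = 2·(1/2)^4 = 1/8).
r to a half first cousin = 0.0625 (half first cousins share one grandparent — one path of length 4: r = (1/2)^4 = 1/16).
r to an offspring = 0.5 (one parent–offspring link: r = (1/2)^1 = 1/2).
r to a full sibling = 0.5 (full sibs share both parents — two paths of length 2: r = 2·(1/2)^2 = 1/2).
Summing one r·B term per recipient: 2·0.125·0.0455 + 3·0.0625·0.32 + 3·0.5·0.0557 + 2·0.5·0.275 = 0.429925.

0.429925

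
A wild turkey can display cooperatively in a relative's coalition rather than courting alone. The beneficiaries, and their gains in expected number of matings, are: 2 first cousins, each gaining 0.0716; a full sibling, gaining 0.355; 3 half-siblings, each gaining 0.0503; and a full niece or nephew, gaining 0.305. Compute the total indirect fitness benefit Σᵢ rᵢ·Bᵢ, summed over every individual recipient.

r to a first cousin = 1/8 (first cousins share one grandparent pair — two paths of length 4: r = 2·(1/2)^4 = 1/8).
r to a full sibling = 1/2 (full sibs share both parents — two paths of length 2: r = 2·(1/2)^2 = 1/2).
r to a half-sibling = 1/4 (half-sibs share one parent — one path of length 2: r = (1/2)^2 = 1/4).
r to a full niece or nephew = 1/4 (full aunt/uncle↔niece/nephew: two paths of length 3 through the shared grandparent pair: r = 2·(1/2)^3 = 1/4).
Summing one r·B term per recipient: 2·0.125·0.0716 + 1·0.5·0.355 + 3·0.25·0.0503 + 1·0.25·0.305 = 0.309375.

0.309375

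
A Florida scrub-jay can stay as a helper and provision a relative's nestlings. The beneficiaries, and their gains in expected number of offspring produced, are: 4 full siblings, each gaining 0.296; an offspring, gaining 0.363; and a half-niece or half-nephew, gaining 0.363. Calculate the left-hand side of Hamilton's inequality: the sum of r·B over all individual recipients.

r to a full sibling = 0.5 (full sibs share both parents — two paths of length 2: r = 2·(1/2)^2 = 1/2).
r to an offspring = 0.5 (one parent–offspring link: r = (1/2)^1 = 1/2).
r to a half-niece or half-nephew = 0.125 (half-aunt/uncle↔niece/nephew: one path of length 3: r = (1/2)^3 = 1/8).
Summing one r·B term per recipient: 4·0.5·0.296 + 1·0.5·0.363 + 1·0.125·0.363 = 0.818875.

0.818875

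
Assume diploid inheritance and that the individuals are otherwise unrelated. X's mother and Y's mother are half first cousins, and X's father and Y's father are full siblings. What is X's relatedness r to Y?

0.140625

Relatedness sums over independent paths through distinct common ancestors.
X and Y are related in two ways: half second cousins through their mothers (r = 1/64) and first cousins through their fathers (r = 1/8).
r = 1/64 + 1/8 = 0.140625.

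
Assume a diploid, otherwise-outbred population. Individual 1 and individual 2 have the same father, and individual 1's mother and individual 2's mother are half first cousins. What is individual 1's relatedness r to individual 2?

Relatedness sums over independent paths through distinct common ancestors.
Individual 1 and individual 2 are related in two ways: half-sibs through their shared father (r = 1/4) and half second cousins through their mothers (r = 1/64).
r = 1/4 + 1/64 = 0.265625.

0.265625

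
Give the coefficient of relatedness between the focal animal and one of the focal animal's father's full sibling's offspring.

Each parent–offspring link contributes a factor of 1/2, and independent paths through distinct common ancestors add.
First cousins share one grandparent pair — two paths of length 4: r = 2·(1/2)^4 = 1/8.

0.125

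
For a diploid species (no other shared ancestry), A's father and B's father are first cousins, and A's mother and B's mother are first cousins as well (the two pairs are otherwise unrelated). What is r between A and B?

0.0625

Independent pedigree routes through distinct common ancestors add.
A and B are related in two ways: second cousins through their fathers (r = 1/32) and second cousins through their mothers (r = 1/32).
r = 1/32 + 1/32 = 1/16 = 0.0625.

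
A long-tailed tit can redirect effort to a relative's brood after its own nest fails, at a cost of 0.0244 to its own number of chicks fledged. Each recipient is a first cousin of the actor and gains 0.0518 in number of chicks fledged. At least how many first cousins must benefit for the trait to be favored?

4

r to a first cousin = 0.125 (first cousins share one grandparent pair — two paths of length 4: r = 2·(1/2)^4 = 1/8).
Hamilton's rule: n·r·B > C  ⇒  n > C/(r·B) = 0.0244/(0.125·0.0518) = 3.768.
The smallest integer exceeding 3.768 is 4.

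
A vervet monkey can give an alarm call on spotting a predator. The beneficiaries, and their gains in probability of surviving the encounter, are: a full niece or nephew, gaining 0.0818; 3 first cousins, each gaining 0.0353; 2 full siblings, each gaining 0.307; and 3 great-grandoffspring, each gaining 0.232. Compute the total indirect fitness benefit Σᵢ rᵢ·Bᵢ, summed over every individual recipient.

r to a full niece or nephew = 0.25 (full aunt/uncle↔niece/nephew: two paths of length 3 through the shared grandparent pair: r = 2·(1/2)^3 = 1/4).
r to a first cousin = 1/8 (first cousins share one grandparent pair — two paths of length 4: r = 2·(1/2)^4 = 1/8).
r to a full sibling = 1/2 (full sibs share both parents — two paths of length 2: r = 2·(1/2)^2 = 1/2).
r to a great-grandoffspring = 1/8 (three parent–offspring links: r = (1/2)^3 = 1/8).
Summing one r·B term per recipient: 1·0.25·0.0818 + 3·0.125·0.0353 + 2·0.5·0.307 + 3·0.125·0.232 = 0.4276875.

0.4276875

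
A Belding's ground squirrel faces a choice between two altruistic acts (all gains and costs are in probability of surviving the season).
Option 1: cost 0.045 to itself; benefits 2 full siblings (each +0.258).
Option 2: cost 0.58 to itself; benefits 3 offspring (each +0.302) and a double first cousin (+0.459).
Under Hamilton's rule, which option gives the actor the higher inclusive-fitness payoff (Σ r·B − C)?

Option 1

Option 1: r to a full sibling = 0.5.
Option 1: Σ r·B − C = (2·0.5·0.258) − 0.045 = 0.213.
Option 2: r to an offspring = 0.5.
Option 2: r to a double first cousin = 0.25.
Option 2: Σ r·B − C = (3·0.5·0.302 + 1·0.25·0.459) − 0.58 = -0.01225.
Option 1 has the higher net inclusive-fitness payoff.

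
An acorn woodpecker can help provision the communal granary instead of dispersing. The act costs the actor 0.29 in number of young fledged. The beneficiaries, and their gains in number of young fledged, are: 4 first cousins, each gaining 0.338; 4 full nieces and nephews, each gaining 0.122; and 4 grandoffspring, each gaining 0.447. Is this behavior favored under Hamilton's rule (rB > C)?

Hamilton's rule: the trait is favored when the sum of r·B over every recipient exceeds the actor's cost C.
r to a first cousin = 1/8 (first cousins share one grandparent pair — two paths of length 4: r = 2·(1/2)^4 = 1/8).
r to a full niece or nephew = 1/4 (full aunt/uncle↔niece/nephew: two paths of length 3 through the shared grandparent pair: r = 2·(1/2)^3 = 1/4).
r to a grandoffspring = 0.25 (two parent–offspring links: r = (1/2)^2 = 1/4).
Summing one r·B term per recipient: 4·0.125·0.338 + 4·0.25·0.122 + 4·0.25·0.447 = 0.738.
0.738 > 0.29: the indirect benefit exceeds the cost.

Yes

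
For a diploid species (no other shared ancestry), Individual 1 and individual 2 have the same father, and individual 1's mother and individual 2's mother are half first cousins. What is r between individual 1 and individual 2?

With two independent routes of shared ancestry, r is the sum of the two contributions.
Individual 1 and individual 2 are related in two ways: half-sibs through their shared father (r = 1/4) and half second cousins through their mothers (r = 1/64).
r = 1/4 + 1/64 = 0.265625.

0.265625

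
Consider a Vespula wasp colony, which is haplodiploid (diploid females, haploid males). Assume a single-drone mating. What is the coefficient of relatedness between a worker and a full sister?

Haplodiploid full sisters inherit their father's entire haploid genome identically (contributing 1/2) and on average half of their mother's contribution (1/2 · 1/2 = 1/4); r = 1/2 + 1/4 = 3/4.

0.75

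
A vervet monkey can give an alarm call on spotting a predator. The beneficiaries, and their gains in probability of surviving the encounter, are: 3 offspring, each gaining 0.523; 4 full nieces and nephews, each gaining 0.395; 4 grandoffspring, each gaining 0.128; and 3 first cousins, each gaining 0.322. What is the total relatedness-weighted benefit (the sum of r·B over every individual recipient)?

1.42825

r to an offspring = 0.5 (one parent–offspring link: r = (1/2)^1 = 1/2).
r to a full niece or nephew = 0.25 (full aunt/uncle↔niece/nephew: two paths of length 3 through the shared grandparent pair: r = 2·(1/2)^3 = 1/4).
r to a grandoffspring = 1/4 (two parent–offspring links: r = (1/2)^2 = 1/4).
r to a first cousin = 1/8 (first cousins share one grandparent pair — two paths of length 4: r = 2·(1/2)^4 = 1/8).
Summing one r·B term per recipient: 3·0.5·0.523 + 4·0.25·0.395 + 4·0.25·0.128 + 3·0.125·0.322 = 1.42825.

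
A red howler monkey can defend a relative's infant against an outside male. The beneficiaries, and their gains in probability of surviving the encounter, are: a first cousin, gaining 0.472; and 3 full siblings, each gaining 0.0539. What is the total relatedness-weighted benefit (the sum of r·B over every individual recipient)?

0.13985

r to a first cousin = 1/8 (first cousins share one grandparent pair — two paths of length 4: r = 2·(1/2)^4 = 1/8).
r to a full sibling = 0.5 (full sibs share both parents — two paths of length 2: r = 2·(1/2)^2 = 1/2).
Summing one r·B term per recipient: 1·0.125·0.472 + 3·0.5·0.0539 = 0.13985.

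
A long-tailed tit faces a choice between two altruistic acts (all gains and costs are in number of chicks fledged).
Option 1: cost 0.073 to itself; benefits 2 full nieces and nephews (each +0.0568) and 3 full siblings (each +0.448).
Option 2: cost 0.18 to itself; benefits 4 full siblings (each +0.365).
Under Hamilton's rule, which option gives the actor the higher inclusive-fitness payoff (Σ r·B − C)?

Option 1: r to a full niece or nephew = 0.25.
Option 1: r to a full sibling = 0.5.
Option 1: Σ r·B − C = (2·0.25·0.0568 + 3·0.5·0.448) − 0.073 = 0.6274.
Option 2: r to a full sibling = 0.5.
Option 2: Σ r·B − C = (4·0.5·0.365) − 0.18 = 0.55.
Option 1 has the higher net inclusive-fitness payoff.

Option 1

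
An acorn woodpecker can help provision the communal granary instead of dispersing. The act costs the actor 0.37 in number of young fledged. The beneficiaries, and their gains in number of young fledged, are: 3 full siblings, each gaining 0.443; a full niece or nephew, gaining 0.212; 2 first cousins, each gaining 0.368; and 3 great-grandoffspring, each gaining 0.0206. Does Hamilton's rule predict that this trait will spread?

Hamilton's rule: the trait is favored when the sum of r·B over every recipient exceeds the actor's cost C.
r to a full sibling = 0.5 (full sibs share both parents — two paths of length 2: r = 2·(1/2)^2 = 1/2).
r to a full niece or nephew = 0.25 (full aunt/uncle↔niece/nephew: two paths of length 3 through the shared grandparent pair: r = 2·(1/2)^3 = 1/4).
r to a first cousin = 0.125 (first cousins share one grandparent pair — two paths of length 4: r = 2·(1/2)^4 = 1/8).
r to a great-grandoffspring = 1/8 (three parent–offspring links: r = (1/2)^3 = 1/8).
Summing one r·B term per recipient: 3·0.5·0.443 + 1·0.25·0.212 + 2·0.125·0.368 + 3·0.125·0.0206 = 0.817225.
0.817225 > 0.37: the indirect benefit exceeds the cost.

Yes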